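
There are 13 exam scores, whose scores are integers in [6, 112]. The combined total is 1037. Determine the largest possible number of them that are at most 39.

5

Each value at 39 or below falls at least 112 − 39 = 73 short of the ceiling 112.
The ceiling total is 13 × 112 = 1456, and we need 1037, so at most ⌊(1456 − 1037)/73⌋ = 5 can be that low.
k = 5 is achieved by 5 values at 39 and 8 at 112, total 1091; lower one of the 112's by 54 (still > 39) to reach 1037.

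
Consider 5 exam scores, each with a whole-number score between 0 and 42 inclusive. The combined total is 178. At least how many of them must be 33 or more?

If only k of them are at least 33, the other 5 − k are at most 32, so the total is at most k·42 + (5 − k)·32.
This must reach 178, so k·42 + (5 − k)·32 ≥ 178, giving k ≥ 2.
Exactly 2 works: 2 values at 42 and 3 at 32 total 180; lower one of the high values by 2 (still ≥ 33) to hit 178.

2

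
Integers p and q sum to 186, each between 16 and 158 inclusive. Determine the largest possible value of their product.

8649

With p + q fixed, pq peaks when the two are closest together.
Taking p = 93 and q = 93 (both in [16, 158]) gives pq = 8649.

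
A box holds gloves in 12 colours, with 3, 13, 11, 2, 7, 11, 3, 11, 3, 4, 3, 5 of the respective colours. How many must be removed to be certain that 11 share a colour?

71

In the worst case you take as many as possible of each colour without reaching 11: 3 + 10 + 10 + 2 + 7 + 10 + 3 + 10 + 3 + 4 + 3 + 5 = 70.
The next one must give 11 of some colour, so 70 + 1 = 71.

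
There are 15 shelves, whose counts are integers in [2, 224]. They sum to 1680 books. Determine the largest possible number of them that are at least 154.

If k of the values are ≥ 154, the total is ≥ 154k + 2(15 − k).
Setting 154k + 2(15 − k) ≤ 1680 gives 152k ≤ 1650, so k ≤ 10.
k = 10 is achieved by 10 values at 154 and 5 at 2, total 1550; add 130 to one value (staying below 154) to reach 1680.

10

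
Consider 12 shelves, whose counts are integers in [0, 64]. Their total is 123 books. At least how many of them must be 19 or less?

Each value above 19 is at least 20, contributing at least 20 − 0 = 20 above the floor 0.
The sum exceeds the floor total 0 by 123, so at most ⌊123/20⌋ = 6 exceed 19, and at least 6 are ≤ 19.
Exactly 6 works: 6 values at 0 and 6 at 20 total 120; raise one of the low values by 3 (still ≤ 19) to hit 123.

6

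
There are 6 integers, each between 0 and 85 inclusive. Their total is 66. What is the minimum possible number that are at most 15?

2

If only k of them are at most 15, the other 6 − k are at least 16, so the total is at least (6 − k)·16 + k·0.
This is ≤ 66, so (6 − k)·16 + 0k ≤ 66, which gives k ≥ 2.
Exactly 2 works: 2 values at 0 and 4 at 16 total 64; raise one of the low values by 2 (still ≤ 15) to hit 66.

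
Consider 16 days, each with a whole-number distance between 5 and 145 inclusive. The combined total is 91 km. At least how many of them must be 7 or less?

13

Each value above 7 is at least 8, contributing at least 8 − 5 = 3 above the floor 5.
The sum exceeds the floor total 80 by 11, so at most ⌊11/3⌋ = 3 exceed 7, and at least 13 are ≤ 7.
Exactly 13 works: 13 values at 5 and 3 at 8 total 89; raise one of the low values by 2 (still ≤ 7) to hit 91.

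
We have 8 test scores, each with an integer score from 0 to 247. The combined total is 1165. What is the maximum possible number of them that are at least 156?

Suppose k of them are at least 156. Those contribute at least 156 each and the other 8 − k at least 0 each.
So the total is at least 156k + 0(8 − k) = 0 + 156k. This must be ≤ 1165, giving k ≤ 7.
k = 7 is achieved by 7 values at 156 and 1 at 0, total 1092; add 73 to one value (staying below 156) to reach 1165.

7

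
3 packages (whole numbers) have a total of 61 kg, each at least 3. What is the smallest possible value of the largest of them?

21

If every one of the 3 were at most 20, the total would be at most 3 × 20 = 60 < 61.
Equality holds with 1 value of 21 and 2 values of 20.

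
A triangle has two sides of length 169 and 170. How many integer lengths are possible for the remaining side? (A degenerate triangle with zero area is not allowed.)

337

The triangle inequality gives |169 − 170| < c < 169 + 170, i.e. 1 < c < 339.
So c can be any integer from 2 to 338: 337 values.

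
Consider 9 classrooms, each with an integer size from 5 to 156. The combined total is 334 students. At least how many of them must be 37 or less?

If only k of them are at most 37, the other 9 − k are at least 38, so the total is at least (9 − k)·38 + k·5.
This is ≤ 334, so (9 − k)·38 + 5k ≤ 334, which gives k ≥ 1.
Exactly 1 works: 1 value at 5 and 8 at 38 total 309; raise one of the low values by 25 (still ≤ 37) to hit 334.

1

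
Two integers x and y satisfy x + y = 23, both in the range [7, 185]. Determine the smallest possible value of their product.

112

For a fixed sum, xy is smallest when x and y are as far apart as possible.
The extreme feasible split is x = 7, y = 16, giving xy = 112.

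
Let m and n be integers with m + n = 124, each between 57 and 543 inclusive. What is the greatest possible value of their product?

3844

mn = m(124 − m) is maximized when m is as near 124/2 as the bounds allow.
Taking m = 62 and n = 62 (both in [57, 543]) gives mn = 3844.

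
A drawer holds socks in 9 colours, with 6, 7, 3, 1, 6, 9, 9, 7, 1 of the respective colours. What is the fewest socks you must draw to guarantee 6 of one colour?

36

In the worst case you take as many as possible of each colour without reaching 6: 5 + 5 + 3 + 1 + 5 + 5 + 5 + 5 + 1 = 35.
The next one must give 6 of some colour, so 35 + 1 = 36.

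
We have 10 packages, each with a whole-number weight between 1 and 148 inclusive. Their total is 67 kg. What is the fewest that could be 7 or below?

If only k of them are at most 7, the other 10 − k are at least 8, so the total is at least (10 − k)·8 + k·1.
This is ≤ 67, so (10 − k)·8 + 1k ≤ 67, which gives k ≥ 2.
Exactly 2 works: 2 values at 1 and 8 at 8 total 66; raise one of the low values by 1 (still ≤ 7) to hit 67.

2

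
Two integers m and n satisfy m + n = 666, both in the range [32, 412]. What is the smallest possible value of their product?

Since m + n is fixed, pushing one of them to its bound minimizes the product.
At the endpoint m = 254, n = 666 − 254 = 412, so mn = 254 × 412 = 104648.

104648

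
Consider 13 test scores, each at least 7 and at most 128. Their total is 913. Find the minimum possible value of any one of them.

Minimizing one value means maximizing the remaining 12.
The other 12 can take up 12 × 128 = 1536 ≥ 913 − 7, so one score can sit at its floor of 7.
Achievable: one at 7 and the other 12 totalling 906, which fits since 12 × 7 ≤ 906 ≤ 12 × 128.

7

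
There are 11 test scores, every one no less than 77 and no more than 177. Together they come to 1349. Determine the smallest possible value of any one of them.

Minimizing one value means maximizing the remaining 10.
The other 10 can take up 10 × 177 = 1770 ≥ 1349 − 77, so one score can sit at its floor of 77.
Achievable: one at 77 and the other 10 totalling 1272, which fits since 10 × 77 ≤ 1272 ≤ 10 × 177.

77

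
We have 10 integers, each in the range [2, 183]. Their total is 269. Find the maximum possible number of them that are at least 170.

With k values at 170 or above and the rest at least 2, the sum is at least 20 + 168k.
Since the sum is 269, we need 168k ≤ 249, i.e. k ≤ 1.
k = 1 is achieved by 1 value at 170 and 9 at 2, total 188; add 81 to one value (staying below 170) to reach 269.

1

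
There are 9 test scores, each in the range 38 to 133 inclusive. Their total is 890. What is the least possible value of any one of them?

38

Minimizing one value means maximizing the remaining 8.
The other 8 can take up 8 × 133 = 1064 ≥ 890 − 38, so one score can sit at its floor of 38.
Achievable: one at 38 and the other 8 totalling 852, which fits since 8 × 38 ≤ 852 ≤ 8 × 133.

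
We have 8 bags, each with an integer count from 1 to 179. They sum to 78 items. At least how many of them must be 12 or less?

If only k of them are at most 12, the other 8 − k are at least 13, so the total is at least (8 − k)·13 + k·1.
This is ≤ 78, so (8 − k)·13 + 1k ≤ 78, which gives k ≥ 3.
Exactly 3 works: 3 values at 1 and 5 at 13 total 68; raise one of the low values by 10 (still ≤ 12) to hit 78.

3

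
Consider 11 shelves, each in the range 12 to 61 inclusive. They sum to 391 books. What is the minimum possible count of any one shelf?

Minimizing one value means maximizing the remaining 10.
The other 10 can take up 10 × 61 = 610 ≥ 391 − 12, so one shelf can sit at its floor of 12.
Achievable: one at 12 and the other 10 totalling 379, which fits since 10 × 12 ≤ 379 ≤ 10 × 61.

12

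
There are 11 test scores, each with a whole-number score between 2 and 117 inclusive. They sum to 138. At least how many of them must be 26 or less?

7

Each value above 26 is at least 27, contributing at least 27 − 2 = 25 above the floor 2.
The sum exceeds the floor total 22 by 116, so at most ⌊116/25⌋ = 4 exceed 26, and at least 7 are ≤ 26.
Exactly 7 works: 7 values at 2 and 4 at 27 total 122; raise one of the low values by 16 (still ≤ 26) to hit 138.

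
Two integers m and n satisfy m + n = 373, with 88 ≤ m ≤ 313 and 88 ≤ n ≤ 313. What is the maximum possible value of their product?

34782

For a fixed sum, the product mn is largest when m and n are as close as possible.
Taking m = 186 and n = 187 (both in [88, 313]) gives mn = 34782.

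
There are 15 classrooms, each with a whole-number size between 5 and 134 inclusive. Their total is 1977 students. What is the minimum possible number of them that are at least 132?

4

Each value short of 132 is at most 131, costing at least 134 − 131 = 3 against the maximum total of 2010.
We can afford to lose at most 2010 − 1977 = 33, so at most ⌊33/3⌋ = 11 fall short, and at least 4 are ≥ 132.
Exactly 4 works: 4 values at 134 and 11 at 131 total 1977.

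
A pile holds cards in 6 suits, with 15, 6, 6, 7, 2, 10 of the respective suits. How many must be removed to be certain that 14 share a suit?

In the worst case you take as many as possible of each suit without reaching 14: 13 + 6 + 6 + 7 + 2 + 10 = 44.
The next one must give 14 of some suit, so 44 + 1 = 45.

45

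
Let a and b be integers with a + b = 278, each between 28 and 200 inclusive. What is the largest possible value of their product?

19321

With a + b fixed, ab peaks when the two are closest together.
Taking a = 139 and b = 139 (both in [28, 200]) gives ab = 19321.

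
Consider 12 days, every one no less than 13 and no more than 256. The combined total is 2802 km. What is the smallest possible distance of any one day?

13

Minimizing one value means maximizing the remaining 11.
The other 11 can take up 11 × 256 = 2816 ≥ 2802 − 13, so one day can sit at its floor of 13.
Achievable: one at 13 and the other 11 totalling 2789, which fits since 11 × 13 ≤ 2789 ≤ 11 × 256.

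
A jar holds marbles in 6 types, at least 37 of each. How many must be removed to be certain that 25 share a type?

145

You could draw 24 of every type without reaching 25 of any — 144 in all.
One more forces 25 of some type, so 144 + 1 = 145.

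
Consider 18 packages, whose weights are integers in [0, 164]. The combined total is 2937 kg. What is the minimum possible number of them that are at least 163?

11

Each value short of 163 is at most 162, costing at least 164 − 162 = 2 against the maximum total of 2952.
We can afford to lose at most 2952 − 2937 = 15, so at most ⌊15/2⌋ = 7 fall short, and at least 11 are ≥ 163.
Exactly 11 works: 11 values at 164 and 7 at 162 total 2938; lower one of the high values by 1 (still ≥ 163) to hit 2937.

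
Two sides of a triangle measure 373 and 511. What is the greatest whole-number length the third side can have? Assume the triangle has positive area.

The third side must be less than 373 + 511 = 884.
The largest integer below 884 is 883.

883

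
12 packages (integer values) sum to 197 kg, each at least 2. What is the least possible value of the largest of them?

17

The average is 197/12 > 16, so not all 12 can be 16 or less; the largest is ≥ 17.
Achievable: 5 of them at 17 and 7 at 16 total 197.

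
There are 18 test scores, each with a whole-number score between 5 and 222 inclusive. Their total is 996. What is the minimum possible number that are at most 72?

5

Each value above 72 is at least 73, contributing at least 73 − 5 = 68 above the floor 5.
The sum exceeds the floor total 90 by 906, so at most ⌊906/68⌋ = 13 exceed 72, and at least 5 are ≤ 72.
Exactly 5 works: 5 values at 5 and 13 at 73 total 974; raise one of the low values by 22 (still ≤ 72) to hit 996.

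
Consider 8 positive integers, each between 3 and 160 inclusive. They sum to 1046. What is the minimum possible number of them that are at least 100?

5

If only k of them are at least 100, the other 8 − k are at most 99, so the total is at most k·160 + (8 − k)·99.
This must reach 1046, so k·160 + (8 − k)·99 ≥ 1046, giving k ≥ 5.
Exactly 5 works: 5 values at 160 and 3 at 99 total 1097; lower one of the high values by 51 (still ≥ 100) to hit 1046.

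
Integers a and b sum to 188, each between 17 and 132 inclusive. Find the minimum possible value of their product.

7392

Since a + b is fixed, pushing one of them to its bound minimizes the product.
At the endpoint a = 56, b = 188 − 56 = 132, so ab = 56 × 132 = 7392.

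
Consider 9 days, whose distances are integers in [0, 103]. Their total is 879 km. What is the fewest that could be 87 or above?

7

If only k of them are at least 87, the other 9 − k are at most 86, so the total is at most k·103 + (9 − k)·86.
This must reach 879, so k·103 + (9 − k)·86 ≥ 879, giving k ≥ 7.
Exactly 7 works: 7 values at 103 and 2 at 86 total 893; lower one of the high values by 14 (still ≥ 87) to hit 879.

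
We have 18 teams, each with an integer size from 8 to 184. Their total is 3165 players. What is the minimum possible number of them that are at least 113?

16

Suppose at most 18 − j of them reach 113; then j values are ≤ 112 and the rest ≤ 184.
The total is then ≤ 112·j + 184·(18 − j) = 3312 − 72j. For this to be ≥ 3165 we need j ≤ 2, so at least 18 − 2 = 16 must reach 113.
Exactly 16 works: 16 values at 184 and 2 at 112 total 3168; lower one of the high values by 3 (still ≥ 113) to hit 3165.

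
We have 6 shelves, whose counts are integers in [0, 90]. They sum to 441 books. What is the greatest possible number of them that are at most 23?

1

Each value at 23 or below falls at least 90 − 23 = 67 short of the ceiling 90.
The ceiling total is 6 × 90 = 540, and we need 441, so at most ⌊(540 − 441)/67⌋ = 1 can be that low.
k = 1 is achieved by 1 value at 23 and 5 at 90, total 473; lower one of the 90's by 32 (still > 23) to reach 441.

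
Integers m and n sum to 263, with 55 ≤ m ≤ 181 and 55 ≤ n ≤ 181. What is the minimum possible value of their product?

mn = m(263 − m) is concave in m, so over [82, 181] it is minimized at an endpoint.
At the endpoint m = 82, n = 263 − 82 = 181, so mn = 82 × 181 = 14842.

14842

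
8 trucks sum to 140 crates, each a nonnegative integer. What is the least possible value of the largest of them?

The average is 140/8 > 17, so not all 8 can be 17 or less; the largest is ≥ 18.
Achievable: 4 of them at 18 and 4 at 17 total 140.

18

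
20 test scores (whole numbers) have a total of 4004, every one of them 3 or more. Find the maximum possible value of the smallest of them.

The 20 values sum to 4004, so their minimum is at most ⌊4004/20⌋ = 200.
Equality holds with 16 values of 200 and 4 values of 201.

200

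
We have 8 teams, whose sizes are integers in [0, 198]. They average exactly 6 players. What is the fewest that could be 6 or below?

The total is 8 × 6 = 48.
Each value above 6 is at least 7, contributing at least 7 − 0 = 7 above the floor 0.
The sum exceeds the floor total 0 by 48, so at most ⌊48/7⌋ = 6 exceed 6, and at least 2 are ≤ 6.
Exactly 2 works: 2 values at 0 and 6 at 7 total 42; raise one of the low values by 6 (still ≤ 6) to hit 48.

2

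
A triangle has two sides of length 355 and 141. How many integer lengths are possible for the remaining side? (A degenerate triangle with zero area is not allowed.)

The triangle inequality gives |355 − 141| < c < 355 + 141, i.e. 214 < c < 496.
So c can be any integer from 215 to 495: 281 values.

281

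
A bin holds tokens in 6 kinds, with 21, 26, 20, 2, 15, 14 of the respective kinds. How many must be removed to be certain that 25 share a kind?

97

In the worst case you take as many as possible of each kind without reaching 25: 21 + 24 + 20 + 2 + 15 + 14 = 96.
The next one must give 25 of some kind, so 96 + 1 = 97.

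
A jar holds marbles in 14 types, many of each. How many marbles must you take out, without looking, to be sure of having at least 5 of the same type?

You could draw 4 of every type without reaching 5 of any — 56 in all.
One more forces 5 of some type, so 56 + 1 = 57.

57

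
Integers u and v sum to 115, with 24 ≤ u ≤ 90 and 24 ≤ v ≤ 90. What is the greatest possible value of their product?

uv = u(115 − u) is maximized when u is as near 115/2 as the bounds allow.
Taking u = 57 and v = 58 (both in [24, 90]) gives uv = 3306.

3306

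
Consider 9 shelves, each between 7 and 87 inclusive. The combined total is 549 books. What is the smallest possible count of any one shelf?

7

Minimizing one value means maximizing the remaining 8.
The other 8 can take up 8 × 87 = 696 ≥ 549 − 7, so one shelf can sit at its floor of 7.
Achievable: one at 7 and the other 8 totalling 542, which fits since 8 × 7 ≤ 542 ≤ 8 × 87.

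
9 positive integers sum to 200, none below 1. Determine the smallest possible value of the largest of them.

23

If every one of the 9 were at most 22, the total would be at most 9 × 22 = 198 < 200.
Taking 7 copies of 22 and 2 copies of 23 gives exactly 200, so 23 is attained.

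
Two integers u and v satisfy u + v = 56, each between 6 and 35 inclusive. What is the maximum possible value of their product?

784

With u + v fixed, uv peaks when the two are closest together.
Taking u = 28 and v = 28 (both in [6, 35]) gives uv = 784.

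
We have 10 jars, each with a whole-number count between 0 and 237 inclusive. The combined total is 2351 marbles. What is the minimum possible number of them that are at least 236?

1

Each value short of 236 is at most 235, costing at least 237 − 235 = 2 against the maximum total of 2370.
We can afford to lose at most 2370 − 2351 = 19, so at most ⌊19/2⌋ = 9 fall short, and at least 1 are ≥ 236.
Exactly 1 works: 1 value at 237 and 9 at 235 total 2352; lower one of the high values by 1 (still ≥ 236) to hit 2351.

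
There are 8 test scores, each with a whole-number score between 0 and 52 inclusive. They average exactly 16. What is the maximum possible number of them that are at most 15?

The total is 8 × 16 = 128.
Each value at 15 or below falls at least 52 − 15 = 37 short of the ceiling 52.
The ceiling total is 8 × 52 = 416, and we need 128, so at most ⌊(416 − 128)/37⌋ = 7 can be that low.
k = 7 is achieved by 7 values at 15 and 1 at 52, total 157; lower one of the 52's by 29 (still > 15) to reach 128.

7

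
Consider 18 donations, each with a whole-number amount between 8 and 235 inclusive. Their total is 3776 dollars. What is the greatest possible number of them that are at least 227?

16

With k values at 227 or above and the rest at least 8, the sum is at least 144 + 219k.
Since the sum is 3776, we need 219k ≤ 3632, i.e. k ≤ 16.
k = 16 is achieved by 16 values at 227 and 2 at 8, total 3648; add 128 to one value (staying below 227) to reach 3776.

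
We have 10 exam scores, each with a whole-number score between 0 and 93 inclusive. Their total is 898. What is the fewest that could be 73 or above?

If only k of them are at least 73, the other 10 − k are at most 72, so the total is at most k·93 + (10 − k)·72.
This must reach 898, so k·93 + (10 − k)·72 ≥ 898, giving k ≥ 9.
Exactly 9 works: 9 values at 93 and 1 at 72 total 909; lower one of the high values by 11 (still ≥ 73) to hit 898.

9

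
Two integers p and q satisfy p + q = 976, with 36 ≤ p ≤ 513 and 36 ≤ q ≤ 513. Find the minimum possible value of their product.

237519

pq = p(976 − p) is concave in p, so over [463, 513] it is minimized at an endpoint.
At the endpoint p = 463, q = 976 − 463 = 513, so pq = 463 × 513 = 237519.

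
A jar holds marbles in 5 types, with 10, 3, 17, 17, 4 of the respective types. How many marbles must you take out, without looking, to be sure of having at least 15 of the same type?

In the worst case you take as many as possible of each type without reaching 15: 10 + 3 + 14 + 14 + 4 = 45.
The next one must give 15 of some type, so 45 + 1 = 46.

46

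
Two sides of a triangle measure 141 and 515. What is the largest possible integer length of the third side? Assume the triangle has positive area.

655

The third side must be less than 141 + 515 = 656.
The largest integer below 656 is 655.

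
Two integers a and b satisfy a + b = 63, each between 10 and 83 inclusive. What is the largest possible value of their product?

With a + b fixed, ab peaks when the two are closest together.
Taking a = 31 and b = 32 (both in [10, 83]) gives ab = 992.

992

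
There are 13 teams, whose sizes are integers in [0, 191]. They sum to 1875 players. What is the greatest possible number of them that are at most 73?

5

Each value at 73 or below falls at least 191 − 73 = 118 short of the ceiling 191.
The ceiling total is 13 × 191 = 2483, and we need 1875, so at most ⌊(2483 − 1875)/118⌋ = 5 can be that low.
k = 5 is achieved by 5 values at 73 and 8 at 191, total 1893; lower one of the 191's by 18 (still > 73) to reach 1875.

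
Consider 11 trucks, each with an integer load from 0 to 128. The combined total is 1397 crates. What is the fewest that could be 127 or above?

6

If only k of them are at least 127, the other 11 − k are at most 126, so the total is at most k·128 + (11 − k)·126.
This must reach 1397, so k·128 + (11 − k)·126 ≥ 1397, giving k ≥ 6.
Exactly 6 works: 6 values at 128 and 5 at 126 total 1398; lower one of the high values by 1 (still ≥ 127) to hit 1397.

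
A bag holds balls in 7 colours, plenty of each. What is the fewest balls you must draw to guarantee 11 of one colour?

In the worst case you draw 10 of each of the 7 colours: 7 × 10 = 70.
One more forces 11 of some colour, so 70 + 1 = 71.

71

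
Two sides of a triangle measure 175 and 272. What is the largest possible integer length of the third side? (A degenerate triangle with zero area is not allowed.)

446

The third side must be less than 175 + 272 = 447.
The largest integer below 447 is 446.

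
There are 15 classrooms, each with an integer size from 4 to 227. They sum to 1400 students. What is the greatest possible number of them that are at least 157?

8

If k of the values are ≥ 157, the total is ≥ 157k + 4(15 − k).
Setting 157k + 4(15 − k) ≤ 1400 gives 153k ≤ 1340, so k ≤ 8.
k = 8 is achieved by 8 values at 157 and 7 at 4, total 1284; add 116 to one value (staying below 157) to reach 1400.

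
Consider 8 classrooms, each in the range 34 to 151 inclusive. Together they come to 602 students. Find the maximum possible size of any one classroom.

151

To make one classroom as large as possible, make the other 7 as small as possible.
The other 7 contribute at least 7 × 34 = 238, leaving at most 602 − 238 = 364.
But each classroom is capped at 151, so the maximum is 151.
Achievable: one at 151 and the other 7 totalling 451, which fits since 7 × 34 ≤ 451 ≤ 7 × 151.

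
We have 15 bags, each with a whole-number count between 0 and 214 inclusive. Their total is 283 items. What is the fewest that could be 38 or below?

8

Each value above 38 is at least 39, contributing at least 39 − 0 = 39 above the floor 0.
The sum exceeds the floor total 0 by 283, so at most ⌊283/39⌋ = 7 exceed 38, and at least 8 are ≤ 38.
Exactly 8 works: 8 values at 0 and 7 at 39 total 273; raise one of the low values by 10 (still ≤ 38) to hit 283.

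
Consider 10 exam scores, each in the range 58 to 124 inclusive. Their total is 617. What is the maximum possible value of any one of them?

95

Maximizing one value means minimizing the remaining 9.
The other 9 contribute at least 9 × 58 = 522, leaving at most 617 − 522 = 95.
Since 95 ≤ 124, this is achievable: one at 95 and 9 at 58.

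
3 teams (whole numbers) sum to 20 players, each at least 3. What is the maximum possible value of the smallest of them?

6

The 3 values sum to 20, so their minimum is at most ⌊20/3⌋ = 6.
Equality holds with 1 value of 6 and 2 values of 7.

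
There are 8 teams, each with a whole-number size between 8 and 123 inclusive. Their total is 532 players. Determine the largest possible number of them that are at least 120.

4

If k of the values are ≥ 120, the total is ≥ 120k + 8(8 − k).
Setting 120k + 8(8 − k) ≤ 532 gives 112k ≤ 468, so k ≤ 4.
k = 4 is achieved by 4 values at 120 and 4 at 8, total 512; add 20 to one value (staying below 120) to reach 532.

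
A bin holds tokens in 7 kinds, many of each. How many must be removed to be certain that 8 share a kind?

50

In the worst case you draw 7 of each of the 7 kinds: 7 × 7 = 49.
One more forces 8 of some kind, so 49 + 1 = 50.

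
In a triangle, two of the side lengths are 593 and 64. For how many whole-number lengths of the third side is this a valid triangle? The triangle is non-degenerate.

127

The triangle inequality gives |593 − 64| < c < 593 + 64, i.e. 529 < c < 657.
So c can be any integer from 530 to 656: 127 values.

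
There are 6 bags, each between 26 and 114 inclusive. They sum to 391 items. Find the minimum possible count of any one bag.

26

To make one bag as small as possible, make the other 5 as large as possible.
The other 5 can take up 5 × 114 = 570 ≥ 391 − 26, so one bag can sit at its floor of 26.
Achievable: one at 26 and the other 5 totalling 365, which fits since 5 × 26 ≤ 365 ≤ 5 × 114.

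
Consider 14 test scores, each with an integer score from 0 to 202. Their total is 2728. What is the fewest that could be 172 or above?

11

Suppose at most 14 − j of them reach 172; then j values are ≤ 171 and the rest ≤ 202.
The total is then ≤ 171·j + 202·(14 − j) = 2828 − 31j. For this to be ≥ 2728 we need j ≤ 3, so at least 14 − 3 = 11 must reach 172.
Exactly 11 works: 11 values at 202 and 3 at 171 total 2735; lower one of the high values by 7 (still ≥ 172) to hit 2728.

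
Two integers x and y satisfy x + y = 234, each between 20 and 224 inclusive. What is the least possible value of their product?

4280

xy = x(234 − x) is concave in x, so over [20, 214] it is minimized at an endpoint.
The extreme feasible split is x = 20, y = 214, giving xy = 4280.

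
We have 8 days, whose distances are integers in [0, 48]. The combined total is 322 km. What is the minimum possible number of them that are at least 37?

Each value short of 37 is at most 36, costing at least 48 − 36 = 12 against the maximum total of 384.
We can afford to lose at most 384 − 322 = 62, so at most ⌊62/12⌋ = 5 fall short, and at least 3 are ≥ 37.
Exactly 3 works: 3 values at 48 and 5 at 36 total 324; lower one of the high values by 2 (still ≥ 37) to hit 322.

3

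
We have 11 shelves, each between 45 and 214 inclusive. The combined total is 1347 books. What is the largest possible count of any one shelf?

To make one shelf as large as possible, make the other 10 as small as possible.
The other 10 contribute at least 10 × 45 = 450, leaving at most 1347 − 450 = 897.
But each shelf is capped at 214, so the maximum is 214.
Achievable: one at 214 and the other 10 totalling 1133, which fits since 10 × 45 ≤ 1133 ≤ 10 × 214.

214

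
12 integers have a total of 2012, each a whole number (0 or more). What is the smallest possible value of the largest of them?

168

Some value must be at least ⌈2012/12⌉ = 168, since 12 × 167 = 2004 < 2012.
Taking 4 copies of 167 and 8 copies of 168 gives exactly 2012, so 168 is attained.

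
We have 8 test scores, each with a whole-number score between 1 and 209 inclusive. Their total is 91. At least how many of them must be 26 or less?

5

Each value above 26 is at least 27, contributing at least 27 − 1 = 26 above the floor 1.
The sum exceeds the floor total 8 by 83, so at most ⌊83/26⌋ = 3 exceed 26, and at least 5 are ≤ 26.
Exactly 5 works: 5 values at 1 and 3 at 27 total 86; raise one of the low values by 5 (still ≤ 26) to hit 91.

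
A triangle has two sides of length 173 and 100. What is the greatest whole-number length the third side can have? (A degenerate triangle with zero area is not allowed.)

272

The third side must be less than 173 + 100 = 273.
The largest integer below 273 is 272.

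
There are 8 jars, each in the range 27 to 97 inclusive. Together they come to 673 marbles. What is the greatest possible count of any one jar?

97

To make one jar as large as possible, make the other 7 as small as possible.
The other 7 contribute at least 7 × 27 = 189, leaving at most 673 − 189 = 484.
But each jar is capped at 97, so the maximum is 97.
Achievable: one at 97 and the other 7 totalling 576, which fits since 7 × 27 ≤ 576 ≤ 7 × 97.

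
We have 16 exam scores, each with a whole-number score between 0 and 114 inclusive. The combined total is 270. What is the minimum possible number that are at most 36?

Each value above 36 is at least 37, contributing at least 37 − 0 = 37 above the floor 0.
The sum exceeds the floor total 0 by 270, so at most ⌊270/37⌋ = 7 exceed 36, and at least 9 are ≤ 36.
Exactly 9 works: 9 values at 0 and 7 at 37 total 259; raise one of the low values by 11 (still ≤ 36) to hit 270.

9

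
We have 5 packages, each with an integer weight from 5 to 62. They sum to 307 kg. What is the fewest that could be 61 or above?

4

Each value short of 61 is at most 60, costing at least 62 − 60 = 2 against the maximum total of 310.
We can afford to lose at most 310 − 307 = 3, so at most ⌊3/2⌋ = 1 fall short, and at least 4 are ≥ 61.
Exactly 4 works: 4 values at 62 and 1 at 60 total 308; lower one of the high values by 1 (still ≥ 61) to hit 307.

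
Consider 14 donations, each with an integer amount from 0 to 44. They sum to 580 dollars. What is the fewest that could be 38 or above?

9

Each value short of 38 is at most 37, costing at least 44 − 37 = 7 against the maximum total of 616.
We can afford to lose at most 616 − 580 = 36, so at most ⌊36/7⌋ = 5 fall short, and at least 9 are ≥ 38.
Exactly 9 works: 9 values at 44 and 5 at 37 total 581; lower one of the high values by 1 (still ≥ 38) to hit 580.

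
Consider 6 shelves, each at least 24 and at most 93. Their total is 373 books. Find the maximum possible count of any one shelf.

Maximizing one value means minimizing the remaining 5.
The other 5 contribute at least 5 × 24 = 120, leaving at most 373 − 120 = 253.
But each shelf is capped at 93, so the maximum is 93.
Achievable: one at 93 and the other 5 totalling 280, which fits since 5 × 24 ≤ 280 ≤ 5 × 93.

93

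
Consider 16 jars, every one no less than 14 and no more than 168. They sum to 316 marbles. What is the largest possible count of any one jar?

106

Maximizing one value means minimizing the remaining 15.
The other 15 contribute at least 15 × 14 = 210, leaving at most 316 − 210 = 106.
Since 106 ≤ 168, this is achievable: one at 106 and 15 at 14.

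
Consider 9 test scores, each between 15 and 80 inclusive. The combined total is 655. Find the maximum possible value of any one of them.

80

To make one score as large as possible, make the other 8 as small as possible.
The other 8 contribute at least 8 × 15 = 120, leaving at most 655 − 120 = 535.
But each score is capped at 80, so the maximum is 80.
Achievable: one at 80 and the other 8 totalling 575, which fits since 8 × 15 ≤ 575 ≤ 8 × 80.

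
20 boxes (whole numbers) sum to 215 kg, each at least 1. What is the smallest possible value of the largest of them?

11

The 20 values sum to 215, so their maximum is at least ⌈215/20⌉ = 11.
Equality holds with 15 values of 11 and 5 values of 10.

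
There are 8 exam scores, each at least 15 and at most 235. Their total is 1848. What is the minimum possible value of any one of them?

203

To make one score as small as possible, make the other 7 as large as possible.
The other 7 contribute at most 7 × 235 = 1645, leaving at least 1848 − 1645 = 203.
Since 203 ≥ 15, this is achievable: one at 203 and 7 at 235.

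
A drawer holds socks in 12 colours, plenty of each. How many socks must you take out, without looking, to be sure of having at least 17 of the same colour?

You could draw 16 of every colour without reaching 17 of any — 192 in all.
One more forces 17 of some colour, so 192 + 1 = 193.

193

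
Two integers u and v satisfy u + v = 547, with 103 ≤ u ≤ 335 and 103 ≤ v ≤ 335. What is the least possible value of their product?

For a fixed sum, uv is smallest when u and v are as far apart as possible.
The extreme feasible split is u = 212, v = 335, giving uv = 71020.

71020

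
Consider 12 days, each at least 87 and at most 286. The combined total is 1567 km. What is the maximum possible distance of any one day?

To make one day as large as possible, make the other 11 as small as possible.
The other 11 contribute at least 11 × 87 = 957, leaving at most 1567 − 957 = 610.
But each day is capped at 286, so the maximum is 286.
Achievable: one at 286 and the other 11 totalling 1281, which fits since 11 × 87 ≤ 1281 ≤ 11 × 286.

286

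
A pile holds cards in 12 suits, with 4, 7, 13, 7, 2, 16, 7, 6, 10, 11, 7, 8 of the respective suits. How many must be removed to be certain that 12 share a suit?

92

In the worst case you take as many as possible of each suit without reaching 12: 4 + 7 + 11 + 7 + 2 + 11 + 7 + 6 + 10 + 11 + 7 + 8 = 91.
The next one must give 12 of some suit, so 91 + 1 = 92.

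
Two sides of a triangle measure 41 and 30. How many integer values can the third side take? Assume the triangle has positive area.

59

The triangle inequality gives |41 − 30| < c < 41 + 30, i.e. 11 < c < 71.
So c can be any integer from 12 to 70: 59 values.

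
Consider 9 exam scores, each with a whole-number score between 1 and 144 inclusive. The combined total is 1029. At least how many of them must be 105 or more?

3

If only k of them are at least 105, the other 9 − k are at most 104, so the total is at most k·144 + (9 − k)·104.
This must reach 1029, so k·144 + (9 − k)·104 ≥ 1029, giving k ≥ 3.
Exactly 3 works: 3 values at 144 and 6 at 104 total 1056; lower one of the high values by 27 (still ≥ 105) to hit 1029.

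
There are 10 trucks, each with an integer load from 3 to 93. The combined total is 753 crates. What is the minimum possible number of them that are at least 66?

4

If only k of them are at least 66, the other 10 − k are at most 65, so the total is at most k·93 + (10 − k)·65.
This must reach 753, so k·93 + (10 − k)·65 ≥ 753, giving k ≥ 4.
Exactly 4 works: 4 values at 93 and 6 at 65 total 762; lower one of the high values by 9 (still ≥ 66) to hit 753.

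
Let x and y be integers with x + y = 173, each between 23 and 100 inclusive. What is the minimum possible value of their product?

7300

For a fixed sum, xy is smallest when x and y are as far apart as possible.
The extreme feasible split is x = 73, y = 100, giving xy = 7300.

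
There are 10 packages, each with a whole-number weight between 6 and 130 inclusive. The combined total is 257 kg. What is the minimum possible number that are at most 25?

1

If only k of them are at most 25, the other 10 − k are at least 26, so the total is at least (10 − k)·26 + k·6.
This is ≤ 257, so (10 − k)·26 + 6k ≤ 257, which gives k ≥ 1.
Exactly 1 works: 1 value at 6 and 9 at 26 total 240; raise one of the low values by 17 (still ≤ 25) to hit 257.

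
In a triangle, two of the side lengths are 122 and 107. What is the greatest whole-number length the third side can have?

228

The third side must be less than 122 + 107 = 229.
The largest integer below 229 is 228.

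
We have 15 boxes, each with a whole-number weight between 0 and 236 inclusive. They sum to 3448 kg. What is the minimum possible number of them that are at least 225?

8

If only k of them are at least 225, the other 15 − k are at most 224, so the total is at most k·236 + (15 − k)·224.
This must reach 3448, so k·236 + (15 − k)·224 ≥ 3448, giving k ≥ 8.
Exactly 8 works: 8 values at 236 and 7 at 224 total 3456; lower one of the high values by 8 (still ≥ 225) to hit 3448.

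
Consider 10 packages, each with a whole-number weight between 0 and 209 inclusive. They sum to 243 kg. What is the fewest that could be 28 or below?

Each value above 28 is at least 29, contributing at least 29 − 0 = 29 above the floor 0.
The sum exceeds the floor total 0 by 243, so at most ⌊243/29⌋ = 8 exceed 28, and at least 2 are ≤ 28.
Exactly 2 works: 2 values at 0 and 8 at 29 total 232; raise one of the low values by 11 (still ≤ 28) to hit 243.

2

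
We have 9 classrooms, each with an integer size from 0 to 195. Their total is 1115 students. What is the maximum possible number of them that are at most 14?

3

Suppose k of them are at most 14. Those contribute at most 14 each and the rest at most 195 each.
So the total is at most 14k + 195(9 − k) = 1755 − 181k. This must still be ≥ 1115, so k ≤ 3.
k = 3 is achieved by 3 values at 14 and 6 at 195, total 1212; lower one of the 195's by 97 (still > 14) to reach 1115.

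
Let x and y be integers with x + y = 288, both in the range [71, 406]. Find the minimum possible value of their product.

15407

For a fixed sum, xy is smallest when x and y are as far apart as possible.
At the endpoint x = 71, y = 288 − 71 = 217, so xy = 71 × 217 = 15407.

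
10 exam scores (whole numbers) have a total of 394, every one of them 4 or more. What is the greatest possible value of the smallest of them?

39

If every one of the 10 were at least 40, the total would be at least 10 × 40 = 400 > 394.
Equality holds with 6 values of 39 and 4 values of 40.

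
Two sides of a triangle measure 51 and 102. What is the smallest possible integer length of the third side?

52

The third side must exceed |51 − 102| = 51.
The smallest integer above 51 is 52.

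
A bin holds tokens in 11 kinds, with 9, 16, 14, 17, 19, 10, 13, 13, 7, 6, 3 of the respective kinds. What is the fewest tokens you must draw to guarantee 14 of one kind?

114

In the worst case you take as many as possible of each kind without reaching 14: 9 + 13 + 13 + 13 + 13 + 10 + 13 + 13 + 7 + 6 + 3 = 113.
The next one must give 14 of some kind, so 113 + 1 = 114.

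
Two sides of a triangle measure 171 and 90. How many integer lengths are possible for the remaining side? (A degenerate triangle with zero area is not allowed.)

The triangle inequality gives |171 − 90| < c < 171 + 90, i.e. 81 < c < 261.
So c can be any integer from 82 to 260: 179 values.

179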